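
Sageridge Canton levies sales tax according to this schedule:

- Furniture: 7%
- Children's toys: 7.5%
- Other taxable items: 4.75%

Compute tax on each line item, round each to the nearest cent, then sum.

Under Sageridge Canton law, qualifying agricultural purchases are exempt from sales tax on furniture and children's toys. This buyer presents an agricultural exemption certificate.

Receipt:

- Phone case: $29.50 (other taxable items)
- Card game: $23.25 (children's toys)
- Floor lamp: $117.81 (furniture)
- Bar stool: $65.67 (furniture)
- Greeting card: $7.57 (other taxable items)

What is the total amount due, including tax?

$245.56

Phone case $29.50: other taxable items → 4.75% → $1.40
Card game $23.25: children's toys, buyer-exempt → 0% → $0.00
Floor lamp $117.81: furniture, buyer-exempt → 0% → $0.00
Bar stool $65.67: furniture, buyer-exempt → 0% → $0.00
Greeting card $7.57: other taxable items → 4.75% → $0.36
Subtotal = $243.80; tax = $1.76; total due = $245.56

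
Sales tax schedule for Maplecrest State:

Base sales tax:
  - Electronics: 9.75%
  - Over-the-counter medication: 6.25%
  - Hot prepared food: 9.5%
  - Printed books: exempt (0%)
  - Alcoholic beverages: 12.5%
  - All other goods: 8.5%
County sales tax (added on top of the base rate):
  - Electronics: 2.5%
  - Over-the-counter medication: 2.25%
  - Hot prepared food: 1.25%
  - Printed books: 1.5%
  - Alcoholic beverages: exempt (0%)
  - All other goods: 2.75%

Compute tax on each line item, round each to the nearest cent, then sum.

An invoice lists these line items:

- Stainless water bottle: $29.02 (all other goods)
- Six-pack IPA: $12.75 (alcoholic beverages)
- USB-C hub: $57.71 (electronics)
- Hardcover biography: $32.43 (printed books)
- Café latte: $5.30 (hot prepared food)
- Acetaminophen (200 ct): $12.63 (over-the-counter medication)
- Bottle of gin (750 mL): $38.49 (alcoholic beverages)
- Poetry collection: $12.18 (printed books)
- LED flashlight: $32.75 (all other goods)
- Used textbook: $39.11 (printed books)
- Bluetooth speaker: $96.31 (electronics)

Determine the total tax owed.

Stainless water bottle $29.02: all other goods → 8.5% + 2.75% county = 11.25% → $3.26
Six-pack IPA $12.75: alcoholic beverages → 12.5% + 0% county = 12.5% → $1.59
USB-C hub $57.71: electronics → 9.75% + 2.5% county = 12.25% → $7.07
Hardcover biography $32.43: printed books → 0% + 1.5% county = 1.5% → $0.49
Café latte $5.30: hot prepared food → 9.5% + 1.25% county = 10.75% → $0.57
Acetaminophen (200 ct) $12.63: over-the-counter medication → 6.25% + 2.25% county = 8.5% → $1.07
Bottle of gin (750 mL) $38.49: alcoholic beverages → 12.5% + 0% county = 12.5% → $4.81
Poetry collection $12.18: printed books → 0% + 1.5% county = 1.5% → $0.18
LED flashlight $32.75: all other goods → 8.5% + 2.75% county = 11.25% → $3.68
Used textbook $39.11: printed books → 0% + 1.5% county = 1.5% → $0.59
Bluetooth speaker $96.31: electronics → 9.75% + 2.5% county = 12.25% → $11.80
Total tax = $3.26 + $1.59 + $7.07 + $0.49 + $0.57 + $1.07 + $4.81 + $0.18 + $3.68 + $0.59 + $11.80 = $35.11

$35.11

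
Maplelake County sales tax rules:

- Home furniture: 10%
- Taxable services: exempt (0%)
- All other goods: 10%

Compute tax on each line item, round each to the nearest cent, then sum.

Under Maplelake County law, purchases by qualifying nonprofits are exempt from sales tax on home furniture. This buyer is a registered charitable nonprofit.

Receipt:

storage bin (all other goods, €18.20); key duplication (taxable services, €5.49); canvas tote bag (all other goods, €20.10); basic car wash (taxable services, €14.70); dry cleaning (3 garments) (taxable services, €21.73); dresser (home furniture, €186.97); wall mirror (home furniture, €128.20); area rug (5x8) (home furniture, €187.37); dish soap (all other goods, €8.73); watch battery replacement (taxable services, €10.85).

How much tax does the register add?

Storage bin €18.20: all other goods → 10% → €1.82
Key duplication €5.49: taxable services → 0% → €0.00
Canvas tote bag €20.10: all other goods → 10% → €2.01
Basic car wash €14.70: taxable services → 0% → €0.00
Dry cleaning (3 garments) €21.73: taxable services → 0% → €0.00
Dresser €186.97: home furniture, buyer-exempt → 0% → €0.00
Wall mirror €128.20: home furniture, buyer-exempt → 0% → €0.00
Area rug (5x8) €187.37: home furniture, buyer-exempt → 0% → €0.00
Dish soap €8.73: all other goods → 10% → €0.87
Watch battery replacement €10.85: taxable services → 0% → €0.00
Total tax = €1.82 + €2.01 + €0.87 = €4.70

€4.70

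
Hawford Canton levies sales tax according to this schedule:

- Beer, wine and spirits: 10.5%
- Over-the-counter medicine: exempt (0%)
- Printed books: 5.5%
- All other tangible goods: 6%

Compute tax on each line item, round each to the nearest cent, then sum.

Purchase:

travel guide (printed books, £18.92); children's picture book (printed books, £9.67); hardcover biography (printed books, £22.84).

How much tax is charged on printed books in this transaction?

Travel guide £18.92: printed books → 5.5% → £1.04
Children's picture book £9.67: printed books → 5.5% → £0.53
Hardcover biography £22.84: printed books → 5.5% → £1.26
Tax on printed books = £1.04 + £0.53 + £1.26 = £2.83

£2.83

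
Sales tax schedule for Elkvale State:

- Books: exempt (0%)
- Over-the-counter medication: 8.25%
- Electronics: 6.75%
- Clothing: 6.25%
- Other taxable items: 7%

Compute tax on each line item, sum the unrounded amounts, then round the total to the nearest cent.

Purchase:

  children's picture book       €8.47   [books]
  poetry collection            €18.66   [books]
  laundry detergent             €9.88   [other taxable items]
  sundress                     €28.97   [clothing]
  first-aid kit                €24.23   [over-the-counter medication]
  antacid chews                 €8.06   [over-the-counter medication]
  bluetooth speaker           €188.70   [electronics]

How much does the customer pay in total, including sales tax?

€304.87

Children's picture book €8.47: books → 0% → €0.00
Poetry collection €18.66: books → 0% → €0.00
Laundry detergent €9.88: other taxable items → 7% → €0.6916
Sundress €28.97: clothing → 6.25% → €1.810625
First-aid kit €24.23: over-the-counter medication → 8.25% → €1.998975
Antacid chews €8.06: over-the-counter medication → 8.25% → €0.66495
Bluetooth speaker €188.70: electronics → 6.75% → €12.73725
Subtotal = €286.97; unrounded tax = €17.9034 → €17.90; total due = €304.87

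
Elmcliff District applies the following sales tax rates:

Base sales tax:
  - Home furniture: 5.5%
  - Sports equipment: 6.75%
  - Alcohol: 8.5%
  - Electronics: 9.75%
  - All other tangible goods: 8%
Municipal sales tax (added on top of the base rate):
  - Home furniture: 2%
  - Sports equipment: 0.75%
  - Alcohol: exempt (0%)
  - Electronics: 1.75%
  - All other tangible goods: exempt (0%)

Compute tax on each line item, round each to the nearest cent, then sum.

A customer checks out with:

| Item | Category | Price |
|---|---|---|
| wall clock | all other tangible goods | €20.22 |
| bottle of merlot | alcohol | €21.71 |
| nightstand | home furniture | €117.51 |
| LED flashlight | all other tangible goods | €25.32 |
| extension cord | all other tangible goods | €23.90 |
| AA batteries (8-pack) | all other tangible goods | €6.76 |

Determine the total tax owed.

€16.76

Wall clock €20.22: all other tangible goods → 8% + 0% municipal = 8% → €1.62
Bottle of merlot €21.71: alcohol → 8.5% + 0% municipal = 8.5% → €1.85
Nightstand €117.51: home furniture → 5.5% + 2% municipal = 7.5% → €8.81
LED flashlight €25.32: all other tangible goods → 8% + 0% municipal = 8% → €2.03
Extension cord €23.90: all other tangible goods → 8% + 0% municipal = 8% → €1.91
AA batteries (8-pack) €6.76: all other tangible goods → 8% + 0% municipal = 8% → €0.54
Total tax = €1.62 + €1.85 + €8.81 + €2.03 + €1.91 + €0.54 = €16.76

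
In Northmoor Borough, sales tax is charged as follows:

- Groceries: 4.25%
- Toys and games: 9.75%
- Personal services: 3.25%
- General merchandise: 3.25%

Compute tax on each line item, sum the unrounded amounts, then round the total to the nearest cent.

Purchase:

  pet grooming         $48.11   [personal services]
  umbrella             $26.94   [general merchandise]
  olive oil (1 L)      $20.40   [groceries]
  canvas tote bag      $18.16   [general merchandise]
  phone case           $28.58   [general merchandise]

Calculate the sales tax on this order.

$4.83

Pet grooming $48.11: personal services → 3.25% → $1.563575
Umbrella $26.94: general merchandise → 3.25% → $0.87555
Olive oil (1 L) $20.40: groceries → 4.25% → $0.867
Canvas tote bag $18.16: general merchandise → 3.25% → $0.5902
Phone case $28.58: general merchandise → 3.25% → $0.92885
Unrounded tax sum = $4.825175 → $4.83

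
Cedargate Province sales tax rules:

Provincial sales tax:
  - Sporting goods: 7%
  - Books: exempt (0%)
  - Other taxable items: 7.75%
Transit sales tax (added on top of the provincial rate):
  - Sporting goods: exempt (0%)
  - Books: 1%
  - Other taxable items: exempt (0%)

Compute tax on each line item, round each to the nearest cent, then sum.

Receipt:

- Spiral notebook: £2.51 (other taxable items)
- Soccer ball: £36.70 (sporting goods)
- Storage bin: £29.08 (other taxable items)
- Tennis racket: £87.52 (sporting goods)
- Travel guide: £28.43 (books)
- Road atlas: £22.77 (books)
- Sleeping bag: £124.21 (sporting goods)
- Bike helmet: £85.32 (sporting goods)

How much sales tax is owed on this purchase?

Spiral notebook £2.51: other taxable items → 7.75% + 0% transit = 7.75% → £0.19
Soccer ball £36.70: sporting goods → 7% + 0% transit = 7% → £2.57
Storage bin £29.08: other taxable items → 7.75% + 0% transit = 7.75% → £2.25
Tennis racket £87.52: sporting goods → 7% + 0% transit = 7% → £6.13
Travel guide £28.43: books → 0% + 1% transit = 1% → £0.28
Road atlas £22.77: books → 0% + 1% transit = 1% → £0.23
Sleeping bag £124.21: sporting goods → 7% + 0% transit = 7% → £8.69
Bike helmet £85.32: sporting goods → 7% + 0% transit = 7% → £5.97
Total tax = £0.19 + £2.57 + £2.25 + £6.13 + £0.28 + £0.23 + £8.69 + £5.97 = £26.31

£26.31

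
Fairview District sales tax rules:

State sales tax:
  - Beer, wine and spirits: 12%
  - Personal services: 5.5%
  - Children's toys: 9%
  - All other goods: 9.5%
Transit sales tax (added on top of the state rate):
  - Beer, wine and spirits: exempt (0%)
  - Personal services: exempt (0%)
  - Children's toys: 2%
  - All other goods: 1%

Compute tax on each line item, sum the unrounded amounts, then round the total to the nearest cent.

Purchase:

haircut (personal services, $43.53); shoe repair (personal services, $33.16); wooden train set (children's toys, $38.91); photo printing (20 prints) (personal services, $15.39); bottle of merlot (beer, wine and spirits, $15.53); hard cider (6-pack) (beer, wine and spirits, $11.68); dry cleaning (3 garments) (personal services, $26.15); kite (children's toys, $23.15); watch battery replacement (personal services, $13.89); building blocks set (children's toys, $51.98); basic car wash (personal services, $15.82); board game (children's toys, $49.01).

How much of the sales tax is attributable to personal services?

$8.14

Haircut $43.53: personal services → 5.5% + 0% transit = 5.5% → $2.39415
Shoe repair $33.16: personal services → 5.5% + 0% transit = 5.5% → $1.8238
Photo printing (20 prints) $15.39: personal services → 5.5% + 0% transit = 5.5% → $0.84645
Dry cleaning (3 garments) $26.15: personal services → 5.5% + 0% transit = 5.5% → $1.43825
Watch battery replacement $13.89: personal services → 5.5% + 0% transit = 5.5% → $0.76395
Basic car wash $15.82: personal services → 5.5% + 0% transit = 5.5% → $0.8701
Tax on personal services: unrounded sum = $8.1367 → $8.14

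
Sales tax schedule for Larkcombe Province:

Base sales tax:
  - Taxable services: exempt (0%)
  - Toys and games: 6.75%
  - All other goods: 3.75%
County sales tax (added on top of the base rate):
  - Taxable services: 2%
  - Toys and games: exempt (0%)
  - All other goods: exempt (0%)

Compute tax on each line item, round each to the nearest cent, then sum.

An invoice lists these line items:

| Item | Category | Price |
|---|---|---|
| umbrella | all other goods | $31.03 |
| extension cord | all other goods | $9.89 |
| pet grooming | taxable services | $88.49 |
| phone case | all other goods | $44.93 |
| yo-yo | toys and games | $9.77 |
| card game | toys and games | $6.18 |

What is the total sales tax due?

$6.06

Umbrella $31.03: all other goods → 3.75% + 0% county = 3.75% → $1.16
Extension cord $9.89: all other goods → 3.75% + 0% county = 3.75% → $0.37
Pet grooming $88.49: taxable services → 0% + 2% county = 2% → $1.77
Phone case $44.93: all other goods → 3.75% + 0% county = 3.75% → $1.68
Yo-yo $9.77: toys and games → 6.75% + 0% county = 6.75% → $0.66
Card game $6.18: toys and games → 6.75% + 0% county = 6.75% → $0.42
Total tax = $1.16 + $0.37 + $1.77 + $1.68 + $0.66 + $0.42 = $6.06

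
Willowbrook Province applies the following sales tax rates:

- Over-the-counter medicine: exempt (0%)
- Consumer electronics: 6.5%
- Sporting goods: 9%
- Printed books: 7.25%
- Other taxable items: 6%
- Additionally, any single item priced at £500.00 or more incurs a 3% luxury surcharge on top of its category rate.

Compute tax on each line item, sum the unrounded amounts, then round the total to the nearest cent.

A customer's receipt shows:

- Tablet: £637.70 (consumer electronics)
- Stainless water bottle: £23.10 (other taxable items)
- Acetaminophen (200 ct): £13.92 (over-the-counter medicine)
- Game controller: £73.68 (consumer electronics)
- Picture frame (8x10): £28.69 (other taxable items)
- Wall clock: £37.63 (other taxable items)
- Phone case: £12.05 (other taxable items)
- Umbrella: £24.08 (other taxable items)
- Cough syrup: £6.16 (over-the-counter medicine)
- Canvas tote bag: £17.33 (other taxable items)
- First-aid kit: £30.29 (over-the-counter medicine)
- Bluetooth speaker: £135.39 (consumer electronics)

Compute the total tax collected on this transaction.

Tablet £637.70: consumer electronics → 6.5% + 3% surcharge = 9.5% → £60.5815
Stainless water bottle £23.10: other taxable items → 6% → £1.386
Acetaminophen (200 ct) £13.92: over-the-counter medicine → 0% → £0.00
Game controller £73.68: consumer electronics → 6.5% → £4.7892
Picture frame (8x10) £28.69: other taxable items → 6% → £1.7214
Wall clock £37.63: other taxable items → 6% → £2.2578
Phone case £12.05: other taxable items → 6% → £0.723
Umbrella £24.08: other taxable items → 6% → £1.4448
Cough syrup £6.16: over-the-counter medicine → 0% → £0.00
Canvas tote bag £17.33: other taxable items → 6% → £1.0398
First-aid kit £30.29: over-the-counter medicine → 0% → £0.00
Bluetooth speaker £135.39: consumer electronics → 6.5% → £8.80035
Unrounded tax sum = £82.74385 → £82.74

£82.74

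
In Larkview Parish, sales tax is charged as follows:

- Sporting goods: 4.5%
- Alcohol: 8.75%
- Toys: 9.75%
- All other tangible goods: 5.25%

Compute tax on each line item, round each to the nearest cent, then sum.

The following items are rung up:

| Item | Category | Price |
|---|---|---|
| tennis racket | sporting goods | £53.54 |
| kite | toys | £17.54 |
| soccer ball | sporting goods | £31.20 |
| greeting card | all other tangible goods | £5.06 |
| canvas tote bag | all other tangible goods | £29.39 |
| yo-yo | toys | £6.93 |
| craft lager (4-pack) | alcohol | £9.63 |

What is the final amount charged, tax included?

£162.14

Tennis racket £53.54: sporting goods → 4.5% → £2.41
Kite £17.54: toys → 9.75% → £1.71
Soccer ball £31.20: sporting goods → 4.5% → £1.40
Greeting card £5.06: all other tangible goods → 5.25% → £0.27
Canvas tote bag £29.39: all other tangible goods → 5.25% → £1.54
Yo-yo £6.93: toys → 9.75% → £0.68
Craft lager (4-pack) £9.63: alcohol → 8.75% → £0.84
Subtotal = £153.29; tax = £8.85; total due = £162.14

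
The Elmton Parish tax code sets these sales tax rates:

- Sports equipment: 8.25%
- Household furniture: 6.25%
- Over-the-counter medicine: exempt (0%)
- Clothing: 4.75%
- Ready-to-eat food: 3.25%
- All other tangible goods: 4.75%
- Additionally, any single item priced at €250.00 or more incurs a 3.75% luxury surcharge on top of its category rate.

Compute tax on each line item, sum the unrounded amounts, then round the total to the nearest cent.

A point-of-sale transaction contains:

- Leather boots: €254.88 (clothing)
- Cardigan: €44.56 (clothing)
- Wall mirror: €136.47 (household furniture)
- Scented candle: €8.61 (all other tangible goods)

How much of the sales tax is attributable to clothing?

€23.78

Leather boots €254.88: clothing → 4.75% + 3.75% surcharge = 8.5% → €21.6648
Cardigan €44.56: clothing → 4.75% → €2.1166
Tax on clothing: unrounded sum = €23.7814 → €23.78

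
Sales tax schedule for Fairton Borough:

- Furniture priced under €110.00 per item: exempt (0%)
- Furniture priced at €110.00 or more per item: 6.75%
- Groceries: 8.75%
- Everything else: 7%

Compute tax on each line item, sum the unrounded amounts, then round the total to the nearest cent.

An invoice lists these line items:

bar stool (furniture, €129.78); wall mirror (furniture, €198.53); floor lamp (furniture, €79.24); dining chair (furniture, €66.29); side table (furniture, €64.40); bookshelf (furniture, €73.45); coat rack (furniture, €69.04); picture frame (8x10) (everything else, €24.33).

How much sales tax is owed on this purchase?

Bar stool €129.78: furniture, €110.00 or more → 6.75% → €8.76015
Wall mirror €198.53: furniture, €110.00 or more → 6.75% → €13.400775
Floor lamp €79.24: furniture, under €110.00 → 0% → €0.00
Dining chair €66.29: furniture, under €110.00 → 0% → €0.00
Side table €64.40: furniture, under €110.00 → 0% → €0.00
Bookshelf €73.45: furniture, under €110.00 → 0% → €0.00
Coat rack €69.04: furniture, under €110.00 → 0% → €0.00
Picture frame (8x10) €24.33: everything else → 7% → €1.7031
Unrounded tax sum = €23.864025 → €23.86

€23.86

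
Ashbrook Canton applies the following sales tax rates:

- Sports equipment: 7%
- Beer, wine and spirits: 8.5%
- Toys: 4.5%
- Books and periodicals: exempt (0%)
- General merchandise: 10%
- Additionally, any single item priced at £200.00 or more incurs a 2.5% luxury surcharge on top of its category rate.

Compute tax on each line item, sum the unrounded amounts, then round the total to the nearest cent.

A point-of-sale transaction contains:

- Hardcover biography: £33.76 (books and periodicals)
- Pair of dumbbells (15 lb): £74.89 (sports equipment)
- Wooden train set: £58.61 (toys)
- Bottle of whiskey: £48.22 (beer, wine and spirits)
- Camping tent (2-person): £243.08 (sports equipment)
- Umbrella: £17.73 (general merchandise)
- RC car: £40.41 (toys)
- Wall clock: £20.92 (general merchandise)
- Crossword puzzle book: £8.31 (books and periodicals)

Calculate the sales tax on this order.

Hardcover biography £33.76: books and periodicals → 0% → £0.00
Pair of dumbbells (15 lb) £74.89: sports equipment → 7% → £5.2423
Wooden train set £58.61: toys → 4.5% → £2.63745
Bottle of whiskey £48.22: beer, wine and spirits → 8.5% → £4.0987
Camping tent (2-person) £243.08: sports equipment → 7% + 2.5% surcharge = 9.5% → £23.0926
Umbrella £17.73: general merchandise → 10% → £1.773
RC car £40.41: toys → 4.5% → £1.81845
Wall clock £20.92: general merchandise → 10% → £2.092
Crossword puzzle book £8.31: books and periodicals → 0% → £0.00
Unrounded tax sum = £40.7545 → £40.75

£40.75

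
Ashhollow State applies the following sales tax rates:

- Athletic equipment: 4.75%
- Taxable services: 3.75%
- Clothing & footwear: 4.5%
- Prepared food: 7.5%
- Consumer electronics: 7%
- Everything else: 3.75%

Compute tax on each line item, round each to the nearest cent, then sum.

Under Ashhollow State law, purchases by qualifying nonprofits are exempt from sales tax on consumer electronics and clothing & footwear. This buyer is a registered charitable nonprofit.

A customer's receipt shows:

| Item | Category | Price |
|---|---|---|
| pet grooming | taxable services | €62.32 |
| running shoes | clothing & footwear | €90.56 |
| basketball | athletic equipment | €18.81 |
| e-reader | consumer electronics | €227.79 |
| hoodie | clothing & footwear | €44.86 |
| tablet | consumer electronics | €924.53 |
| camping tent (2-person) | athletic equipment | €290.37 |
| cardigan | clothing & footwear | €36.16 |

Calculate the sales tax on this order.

Pet grooming €62.32: taxable services → 3.75% → €2.34
Running shoes €90.56: clothing & footwear, buyer-exempt → 0% → €0.00
Basketball €18.81: athletic equipment → 4.75% → €0.89
E-reader €227.79: consumer electronics, buyer-exempt → 0% → €0.00
Hoodie €44.86: clothing & footwear, buyer-exempt → 0% → €0.00
Tablet €924.53: consumer electronics, buyer-exempt → 0% → €0.00
Camping tent (2-person) €290.37: athletic equipment → 4.75% → €13.79
Cardigan €36.16: clothing & footwear, buyer-exempt → 0% → €0.00
Total tax = €2.34 + €0.89 + €13.79 = €17.02

€17.02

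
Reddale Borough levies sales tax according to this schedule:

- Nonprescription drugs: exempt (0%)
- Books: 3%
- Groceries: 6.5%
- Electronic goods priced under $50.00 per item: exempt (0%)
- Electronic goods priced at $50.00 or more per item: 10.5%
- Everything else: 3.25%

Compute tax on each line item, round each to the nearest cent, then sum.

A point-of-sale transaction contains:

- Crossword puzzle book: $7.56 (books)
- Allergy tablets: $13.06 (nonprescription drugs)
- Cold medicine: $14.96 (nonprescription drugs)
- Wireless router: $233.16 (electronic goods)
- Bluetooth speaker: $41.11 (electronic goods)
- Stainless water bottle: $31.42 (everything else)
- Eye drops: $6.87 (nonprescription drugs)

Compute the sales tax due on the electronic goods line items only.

$24.48

Wireless router $233.16: electronic goods, $50.00 or more → 10.5% → $24.48
Bluetooth speaker $41.11: electronic goods, under $50.00 → 0% → $0.00
Tax on electronic goods = $24.48 + $0.00 = $24.48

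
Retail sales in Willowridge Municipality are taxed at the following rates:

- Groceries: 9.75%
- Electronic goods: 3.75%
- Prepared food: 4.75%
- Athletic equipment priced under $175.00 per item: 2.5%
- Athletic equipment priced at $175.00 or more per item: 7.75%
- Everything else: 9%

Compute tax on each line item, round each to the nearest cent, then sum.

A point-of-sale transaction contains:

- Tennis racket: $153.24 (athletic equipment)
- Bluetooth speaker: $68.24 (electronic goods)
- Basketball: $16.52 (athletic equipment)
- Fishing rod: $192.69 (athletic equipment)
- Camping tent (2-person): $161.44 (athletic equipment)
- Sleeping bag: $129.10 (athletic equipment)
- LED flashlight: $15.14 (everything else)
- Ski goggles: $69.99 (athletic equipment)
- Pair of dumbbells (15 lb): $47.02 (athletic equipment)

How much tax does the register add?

Tennis racket $153.24: athletic equipment, under $175.00 → 2.5% → $3.83
Bluetooth speaker $68.24: electronic goods → 3.75% → $2.56
Basketball $16.52: athletic equipment, under $175.00 → 2.5% → $0.41
Fishing rod $192.69: athletic equipment, $175.00 or more → 7.75% → $14.93
Camping tent (2-person) $161.44: athletic equipment, under $175.00 → 2.5% → $4.04
Sleeping bag $129.10: athletic equipment, under $175.00 → 2.5% → $3.23
LED flashlight $15.14: everything else → 9% → $1.36
Ski goggles $69.99: athletic equipment, under $175.00 → 2.5% → $1.75
Pair of dumbbells (15 lb) $47.02: athletic equipment, under $175.00 → 2.5% → $1.18
Total tax = $3.83 + $2.56 + $0.41 + $14.93 + $4.04 + $3.23 + $1.36 + $1.75 + $1.18 = $33.29

$33.29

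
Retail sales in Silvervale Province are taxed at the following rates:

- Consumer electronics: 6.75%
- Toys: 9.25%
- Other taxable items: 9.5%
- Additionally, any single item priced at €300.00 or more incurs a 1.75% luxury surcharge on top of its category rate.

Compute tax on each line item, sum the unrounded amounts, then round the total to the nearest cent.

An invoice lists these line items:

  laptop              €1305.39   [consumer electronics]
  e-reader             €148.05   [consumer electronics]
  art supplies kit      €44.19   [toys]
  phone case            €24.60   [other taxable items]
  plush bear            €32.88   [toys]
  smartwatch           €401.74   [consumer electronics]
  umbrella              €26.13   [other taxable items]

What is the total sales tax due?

€167.05

Laptop €1305.39: consumer electronics → 6.75% + 1.75% surcharge = 8.5% → €110.95815
E-reader €148.05: consumer electronics → 6.75% → €9.993375
Art supplies kit €44.19: toys → 9.25% → €4.087575
Phone case €24.60: other taxable items → 9.5% → €2.337
Plush bear €32.88: toys → 9.25% → €3.0414
Smartwatch €401.74: consumer electronics → 6.75% + 1.75% surcharge = 8.5% → €34.1479
Umbrella €26.13: other taxable items → 9.5% → €2.48235
Unrounded tax sum = €167.04775 → €167.05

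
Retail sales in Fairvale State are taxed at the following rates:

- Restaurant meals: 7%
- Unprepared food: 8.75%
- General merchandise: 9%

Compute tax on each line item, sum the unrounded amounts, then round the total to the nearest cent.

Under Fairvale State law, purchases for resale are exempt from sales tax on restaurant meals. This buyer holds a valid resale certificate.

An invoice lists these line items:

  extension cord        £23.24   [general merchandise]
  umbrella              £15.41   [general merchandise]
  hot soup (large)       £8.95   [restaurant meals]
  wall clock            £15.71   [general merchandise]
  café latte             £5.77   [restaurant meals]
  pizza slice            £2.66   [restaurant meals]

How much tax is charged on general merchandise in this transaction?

Extension cord £23.24: general merchandise → 9% → £2.0916
Umbrella £15.41: general merchandise → 9% → £1.3869
Wall clock £15.71: general merchandise → 9% → £1.4139
Tax on general merchandise: unrounded sum = £4.8924 → £4.89

£4.89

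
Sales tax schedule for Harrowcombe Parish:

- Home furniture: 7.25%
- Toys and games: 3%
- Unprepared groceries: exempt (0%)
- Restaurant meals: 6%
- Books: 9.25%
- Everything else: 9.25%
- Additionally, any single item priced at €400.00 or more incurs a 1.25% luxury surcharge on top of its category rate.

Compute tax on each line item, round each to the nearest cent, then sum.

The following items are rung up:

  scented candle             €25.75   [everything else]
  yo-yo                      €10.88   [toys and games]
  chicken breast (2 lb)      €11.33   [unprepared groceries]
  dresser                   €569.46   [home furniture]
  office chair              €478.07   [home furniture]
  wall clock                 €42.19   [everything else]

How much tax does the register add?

Scented candle €25.75: everything else → 9.25% → €2.38
Yo-yo €10.88: toys and games → 3% → €0.33
Chicken breast (2 lb) €11.33: unprepared groceries → 0% → €0.00
Dresser €569.46: home furniture → 7.25% + 1.25% surcharge = 8.5% → €48.40
Office chair €478.07: home furniture → 7.25% + 1.25% surcharge = 8.5% → €40.64
Wall clock €42.19: everything else → 9.25% → €3.90
Total tax = €2.38 + €0.33 + €48.40 + €40.64 + €3.90 = €95.65

€95.65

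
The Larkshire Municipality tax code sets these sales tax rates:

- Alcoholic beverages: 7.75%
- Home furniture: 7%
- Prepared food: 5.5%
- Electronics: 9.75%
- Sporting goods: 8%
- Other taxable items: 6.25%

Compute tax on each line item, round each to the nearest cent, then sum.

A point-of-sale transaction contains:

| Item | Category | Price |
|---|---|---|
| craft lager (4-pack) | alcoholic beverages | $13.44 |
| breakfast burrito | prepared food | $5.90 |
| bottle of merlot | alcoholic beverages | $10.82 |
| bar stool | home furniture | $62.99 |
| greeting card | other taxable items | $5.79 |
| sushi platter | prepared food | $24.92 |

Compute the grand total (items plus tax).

Craft lager (4-pack) $13.44: alcoholic beverages → 7.75% → $1.04
Breakfast burrito $5.90: prepared food → 5.5% → $0.32
Bottle of merlot $10.82: alcoholic beverages → 7.75% → $0.84
Bar stool $62.99: home furniture → 7% → $4.41
Greeting card $5.79: other taxable items → 6.25% → $0.36
Sushi platter $24.92: prepared food → 5.5% → $1.37
Subtotal = $123.86; tax = $8.34; total due = $132.20

$132.20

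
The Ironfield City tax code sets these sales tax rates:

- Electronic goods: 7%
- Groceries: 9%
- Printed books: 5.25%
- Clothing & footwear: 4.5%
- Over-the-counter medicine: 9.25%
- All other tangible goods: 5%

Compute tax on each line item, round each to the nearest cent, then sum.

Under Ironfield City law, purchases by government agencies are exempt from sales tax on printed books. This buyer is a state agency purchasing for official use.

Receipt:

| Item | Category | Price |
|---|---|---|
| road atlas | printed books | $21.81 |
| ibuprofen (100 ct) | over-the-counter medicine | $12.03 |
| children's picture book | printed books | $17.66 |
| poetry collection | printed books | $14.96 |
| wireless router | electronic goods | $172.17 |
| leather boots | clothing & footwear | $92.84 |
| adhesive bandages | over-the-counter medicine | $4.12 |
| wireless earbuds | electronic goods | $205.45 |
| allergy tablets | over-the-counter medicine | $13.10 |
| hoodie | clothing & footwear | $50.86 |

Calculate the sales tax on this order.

Road atlas $21.81: printed books, buyer-exempt → 0% → $0.00
Ibuprofen (100 ct) $12.03: over-the-counter medicine → 9.25% → $1.11
Children's picture book $17.66: printed books, buyer-exempt → 0% → $0.00
Poetry collection $14.96: printed books, buyer-exempt → 0% → $0.00
Wireless router $172.17: electronic goods → 7% → $12.05
Leather boots $92.84: clothing & footwear → 4.5% → $4.18
Adhesive bandages $4.12: over-the-counter medicine → 9.25% → $0.38
Wireless earbuds $205.45: electronic goods → 7% → $14.38
Allergy tablets $13.10: over-the-counter medicine → 9.25% → $1.21
Hoodie $50.86: clothing & footwear → 4.5% → $2.29
Total tax = $1.11 + $12.05 + $4.18 + $0.38 + $14.38 + $1.21 + $2.29 = $35.60

$35.60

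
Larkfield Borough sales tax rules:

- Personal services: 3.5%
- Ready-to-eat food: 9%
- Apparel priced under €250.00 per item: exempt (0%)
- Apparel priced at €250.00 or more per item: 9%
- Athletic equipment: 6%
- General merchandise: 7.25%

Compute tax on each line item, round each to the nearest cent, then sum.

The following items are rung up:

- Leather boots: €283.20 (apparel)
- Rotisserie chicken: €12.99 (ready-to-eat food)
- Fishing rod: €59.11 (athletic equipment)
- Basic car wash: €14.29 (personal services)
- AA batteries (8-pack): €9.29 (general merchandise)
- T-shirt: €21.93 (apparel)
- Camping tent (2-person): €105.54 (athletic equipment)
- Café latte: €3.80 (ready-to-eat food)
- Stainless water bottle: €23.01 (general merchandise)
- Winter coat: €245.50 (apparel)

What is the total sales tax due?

Leather boots €283.20: apparel, €250.00 or more → 9% → €25.49
Rotisserie chicken €12.99: ready-to-eat food → 9% → €1.17
Fishing rod €59.11: athletic equipment → 6% → €3.55
Basic car wash €14.29: personal services → 3.5% → €0.50
AA batteries (8-pack) €9.29: general merchandise → 7.25% → €0.67
T-shirt €21.93: apparel, under €250.00 → 0% → €0.00
Camping tent (2-person) €105.54: athletic equipment → 6% → €6.33
Café latte €3.80: ready-to-eat food → 9% → €0.34
Stainless water bottle €23.01: general merchandise → 7.25% → €1.67
Winter coat €245.50: apparel, under €250.00 → 0% → €0.00
Total tax = €25.49 + €1.17 + €3.55 + €0.50 + €0.67 + €6.33 + €0.34 + €1.67 = €39.72

€39.72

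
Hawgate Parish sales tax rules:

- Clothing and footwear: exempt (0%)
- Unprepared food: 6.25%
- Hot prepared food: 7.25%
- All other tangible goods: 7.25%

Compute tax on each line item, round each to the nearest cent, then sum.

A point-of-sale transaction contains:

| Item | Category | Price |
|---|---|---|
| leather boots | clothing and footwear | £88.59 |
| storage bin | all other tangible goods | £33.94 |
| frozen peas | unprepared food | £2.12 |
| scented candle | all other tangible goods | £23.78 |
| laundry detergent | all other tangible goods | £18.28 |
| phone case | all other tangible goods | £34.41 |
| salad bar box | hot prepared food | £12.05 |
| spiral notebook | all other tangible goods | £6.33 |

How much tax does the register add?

£9.46

Leather boots £88.59: clothing and footwear → 0% → £0.00
Storage bin £33.94: all other tangible goods → 7.25% → £2.46
Frozen peas £2.12: unprepared food → 6.25% → £0.13
Scented candle £23.78: all other tangible goods → 7.25% → £1.72
Laundry detergent £18.28: all other tangible goods → 7.25% → £1.33
Phone case £34.41: all other tangible goods → 7.25% → £2.49
Salad bar box £12.05: hot prepared food → 7.25% → £0.87
Spiral notebook £6.33: all other tangible goods → 7.25% → £0.46
Total tax = £2.46 + £0.13 + £1.72 + £1.33 + £2.49 + £0.87 + £0.46 = £9.46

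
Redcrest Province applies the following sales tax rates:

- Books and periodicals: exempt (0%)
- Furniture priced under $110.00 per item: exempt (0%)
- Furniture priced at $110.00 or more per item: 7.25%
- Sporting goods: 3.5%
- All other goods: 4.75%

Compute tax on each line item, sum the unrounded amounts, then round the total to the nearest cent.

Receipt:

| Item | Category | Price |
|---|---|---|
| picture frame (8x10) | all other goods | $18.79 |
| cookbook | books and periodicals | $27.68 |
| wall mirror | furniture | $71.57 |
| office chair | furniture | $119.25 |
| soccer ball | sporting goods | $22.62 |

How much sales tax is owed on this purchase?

$10.33

Picture frame (8x10) $18.79: all other goods → 4.75% → $0.892525
Cookbook $27.68: books and periodicals → 0% → $0.00
Wall mirror $71.57: furniture, under $110.00 → 0% → $0.00
Office chair $119.25: furniture, $110.00 or more → 7.25% → $8.645625
Soccer ball $22.62: sporting goods → 3.5% → $0.7917
Unrounded tax sum = $10.32985 → $10.33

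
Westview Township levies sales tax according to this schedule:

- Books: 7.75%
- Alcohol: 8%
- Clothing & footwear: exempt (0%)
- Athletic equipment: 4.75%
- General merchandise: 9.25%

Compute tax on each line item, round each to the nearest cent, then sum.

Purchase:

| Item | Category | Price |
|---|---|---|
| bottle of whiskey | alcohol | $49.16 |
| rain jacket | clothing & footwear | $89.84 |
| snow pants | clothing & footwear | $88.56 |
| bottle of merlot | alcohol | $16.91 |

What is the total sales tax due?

$5.28

Bottle of whiskey $49.16: alcohol → 8% → $3.93
Rain jacket $89.84: clothing & footwear → 0% → $0.00
Snow pants $88.56: clothing & footwear → 0% → $0.00
Bottle of merlot $16.91: alcohol → 8% → $1.35
Total tax = $3.93 + $1.35 = $5.28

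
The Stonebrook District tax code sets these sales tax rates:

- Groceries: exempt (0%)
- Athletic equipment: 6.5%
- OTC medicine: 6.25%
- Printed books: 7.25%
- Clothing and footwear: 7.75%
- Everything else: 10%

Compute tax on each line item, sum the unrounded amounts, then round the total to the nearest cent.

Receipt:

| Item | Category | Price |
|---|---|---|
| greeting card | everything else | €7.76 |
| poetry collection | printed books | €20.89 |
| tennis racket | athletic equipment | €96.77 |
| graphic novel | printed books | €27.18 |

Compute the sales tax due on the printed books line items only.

€3.49

Poetry collection €20.89: printed books → 7.25% → €1.514525
Graphic novel €27.18: printed books → 7.25% → €1.97055
Tax on printed books: unrounded sum = €3.485075 → €3.49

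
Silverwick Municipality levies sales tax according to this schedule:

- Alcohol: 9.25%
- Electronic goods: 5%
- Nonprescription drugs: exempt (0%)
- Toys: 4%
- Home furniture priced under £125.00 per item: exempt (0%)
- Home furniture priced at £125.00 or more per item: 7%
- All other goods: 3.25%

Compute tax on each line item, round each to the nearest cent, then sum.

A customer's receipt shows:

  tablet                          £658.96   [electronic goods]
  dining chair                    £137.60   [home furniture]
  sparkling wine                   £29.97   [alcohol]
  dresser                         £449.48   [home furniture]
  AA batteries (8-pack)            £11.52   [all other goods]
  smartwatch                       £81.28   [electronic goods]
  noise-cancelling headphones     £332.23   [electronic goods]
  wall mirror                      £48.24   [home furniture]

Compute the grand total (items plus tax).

Tablet £658.96: electronic goods → 5% → £32.95
Dining chair £137.60: home furniture, £125.00 or more → 7% → £9.63
Sparkling wine £29.97: alcohol → 9.25% → £2.77
Dresser £449.48: home furniture, £125.00 or more → 7% → £31.46
AA batteries (8-pack) £11.52: all other goods → 3.25% → £0.37
Smartwatch £81.28: electronic goods → 5% → £4.06
Noise-cancelling headphones £332.23: electronic goods → 5% → £16.61
Wall mirror £48.24: home furniture, under £125.00 → 0% → £0.00
Subtotal = £1749.28; tax = £97.85; total due = £1847.13

£1847.13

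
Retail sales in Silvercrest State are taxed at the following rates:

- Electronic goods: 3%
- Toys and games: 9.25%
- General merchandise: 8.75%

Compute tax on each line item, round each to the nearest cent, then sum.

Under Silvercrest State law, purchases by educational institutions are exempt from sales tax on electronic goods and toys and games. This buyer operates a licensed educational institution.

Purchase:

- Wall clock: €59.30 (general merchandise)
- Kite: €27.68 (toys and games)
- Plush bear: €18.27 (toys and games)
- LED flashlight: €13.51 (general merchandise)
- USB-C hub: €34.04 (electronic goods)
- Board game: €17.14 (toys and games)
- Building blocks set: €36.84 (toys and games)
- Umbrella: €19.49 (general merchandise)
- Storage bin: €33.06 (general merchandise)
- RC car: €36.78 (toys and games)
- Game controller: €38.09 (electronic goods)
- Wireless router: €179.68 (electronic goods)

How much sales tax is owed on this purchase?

Wall clock €59.30: general merchandise → 8.75% → €5.19
Kite €27.68: toys and games, buyer-exempt → 0% → €0.00
Plush bear €18.27: toys and games, buyer-exempt → 0% → €0.00
LED flashlight €13.51: general merchandise → 8.75% → €1.18
USB-C hub €34.04: electronic goods, buyer-exempt → 0% → €0.00
Board game €17.14: toys and games, buyer-exempt → 0% → €0.00
Building blocks set €36.84: toys and games, buyer-exempt → 0% → €0.00
Umbrella €19.49: general merchandise → 8.75% → €1.71
Storage bin €33.06: general merchandise → 8.75% → €2.89
RC car €36.78: toys and games, buyer-exempt → 0% → €0.00
Game controller €38.09: electronic goods, buyer-exempt → 0% → €0.00
Wireless router €179.68: electronic goods, buyer-exempt → 0% → €0.00
Total tax = €5.19 + €1.18 + €1.71 + €2.89 = €10.97

€10.97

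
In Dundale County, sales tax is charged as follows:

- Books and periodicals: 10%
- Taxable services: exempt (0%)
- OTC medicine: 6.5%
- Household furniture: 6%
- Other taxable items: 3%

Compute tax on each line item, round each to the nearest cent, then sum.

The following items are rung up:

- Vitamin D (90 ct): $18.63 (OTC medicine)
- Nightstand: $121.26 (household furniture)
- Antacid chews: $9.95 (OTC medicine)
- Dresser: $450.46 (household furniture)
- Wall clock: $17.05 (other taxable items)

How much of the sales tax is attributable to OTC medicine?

Vitamin D (90 ct) $18.63: OTC medicine → 6.5% → $1.21
Antacid chews $9.95: OTC medicine → 6.5% → $0.65
Tax on OTC medicine = $1.21 + $0.65 = $1.86

$1.86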